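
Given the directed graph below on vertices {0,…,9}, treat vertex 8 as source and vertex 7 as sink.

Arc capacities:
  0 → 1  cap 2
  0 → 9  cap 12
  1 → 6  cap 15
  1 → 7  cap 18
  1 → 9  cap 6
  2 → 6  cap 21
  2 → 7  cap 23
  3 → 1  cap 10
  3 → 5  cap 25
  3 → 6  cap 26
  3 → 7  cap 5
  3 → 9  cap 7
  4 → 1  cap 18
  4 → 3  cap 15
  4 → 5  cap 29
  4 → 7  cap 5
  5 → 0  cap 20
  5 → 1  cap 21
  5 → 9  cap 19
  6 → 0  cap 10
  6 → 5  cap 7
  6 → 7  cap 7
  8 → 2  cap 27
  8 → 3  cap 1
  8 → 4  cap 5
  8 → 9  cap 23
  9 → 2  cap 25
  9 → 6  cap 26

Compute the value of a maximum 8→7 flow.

Maximum flow value: 45

augment #1: 8→2→7 bottleneck 23, total now 23
augment #2: 8→3→7 bottleneck 1, total now 24
augment #3: 8→4→7 bottleneck 5, total now 29
augment #4: 8→2→6→7 bottleneck 4, total now 33
augment #5: 8→9→6→7 bottleneck 3, total now 36
augment #6: 8→9→6→0→1→7 bottleneck 2, total now 38
augment #7: 8→9→6→5→1→7 bottleneck 7, total now 45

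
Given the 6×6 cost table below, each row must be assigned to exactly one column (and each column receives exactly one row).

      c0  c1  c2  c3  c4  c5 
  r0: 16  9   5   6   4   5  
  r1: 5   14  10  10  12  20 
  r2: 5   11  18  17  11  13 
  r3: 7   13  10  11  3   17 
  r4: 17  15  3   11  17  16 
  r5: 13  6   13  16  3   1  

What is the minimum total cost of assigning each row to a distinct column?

Minimum assignment cost: 29

optimal assignment: row0→col3 (cost 6), row1→col0 (cost 5), row2→col1 (cost 11), row3→col4 (cost 3), row4→col2 (cost 3), row5→col5 (cost 1)
total = 6 + 5 + 11 + 3 + 3 + 1 = 29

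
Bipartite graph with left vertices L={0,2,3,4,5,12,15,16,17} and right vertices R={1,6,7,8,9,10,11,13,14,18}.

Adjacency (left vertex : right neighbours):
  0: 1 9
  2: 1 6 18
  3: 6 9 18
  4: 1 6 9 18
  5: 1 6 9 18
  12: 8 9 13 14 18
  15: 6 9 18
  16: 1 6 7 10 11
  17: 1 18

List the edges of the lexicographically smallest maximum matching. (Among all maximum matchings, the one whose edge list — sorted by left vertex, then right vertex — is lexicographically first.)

Lex-smallest maximum matching: {(0,1), (2,6), (3,9), (4,18), (12,8), (16,7)}

|M| = 6 (so the lex-smallest maximum matching has 6 edges)
process left vertices in ascending order; for each, take the smallest-labelled available neighbour that still permits 6 edges overall, or leave it unmatched if none does
lex-smallest matching: {0-1, 2-6, 3-9, 4-18, 12-8, 16-7}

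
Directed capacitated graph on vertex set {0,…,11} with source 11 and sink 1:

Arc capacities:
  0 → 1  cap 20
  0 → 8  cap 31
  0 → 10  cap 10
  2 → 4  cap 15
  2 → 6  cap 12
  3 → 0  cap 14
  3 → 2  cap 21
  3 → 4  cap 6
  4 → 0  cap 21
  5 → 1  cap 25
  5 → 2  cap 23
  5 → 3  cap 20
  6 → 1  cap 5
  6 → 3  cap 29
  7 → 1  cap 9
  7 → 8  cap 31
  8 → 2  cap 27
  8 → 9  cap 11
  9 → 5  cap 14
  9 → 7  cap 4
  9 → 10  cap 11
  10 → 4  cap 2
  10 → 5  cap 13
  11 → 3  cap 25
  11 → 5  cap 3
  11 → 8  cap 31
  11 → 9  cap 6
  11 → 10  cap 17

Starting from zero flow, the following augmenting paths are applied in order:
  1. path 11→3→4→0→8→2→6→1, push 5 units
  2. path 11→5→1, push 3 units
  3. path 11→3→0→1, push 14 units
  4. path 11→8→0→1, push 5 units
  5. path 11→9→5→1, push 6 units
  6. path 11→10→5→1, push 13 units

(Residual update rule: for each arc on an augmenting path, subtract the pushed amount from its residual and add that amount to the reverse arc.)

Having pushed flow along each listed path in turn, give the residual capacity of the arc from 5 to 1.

after path 1 (11→3→4→0→8→2→6→1, push 5): res(5,1)=25
after path 2 (11→5→1, push 3): res(5,1)=22
after path 3 (11→3→0→1, push 14): res(5,1)=22
after path 4 (11→8→0→1, push 5): res(5,1)=22
after path 5 (11→9→5→1, push 6): res(5,1)=16
after path 6 (11→10→5→1, push 13): res(5,1)=3

Residual capacity of (5,1): 3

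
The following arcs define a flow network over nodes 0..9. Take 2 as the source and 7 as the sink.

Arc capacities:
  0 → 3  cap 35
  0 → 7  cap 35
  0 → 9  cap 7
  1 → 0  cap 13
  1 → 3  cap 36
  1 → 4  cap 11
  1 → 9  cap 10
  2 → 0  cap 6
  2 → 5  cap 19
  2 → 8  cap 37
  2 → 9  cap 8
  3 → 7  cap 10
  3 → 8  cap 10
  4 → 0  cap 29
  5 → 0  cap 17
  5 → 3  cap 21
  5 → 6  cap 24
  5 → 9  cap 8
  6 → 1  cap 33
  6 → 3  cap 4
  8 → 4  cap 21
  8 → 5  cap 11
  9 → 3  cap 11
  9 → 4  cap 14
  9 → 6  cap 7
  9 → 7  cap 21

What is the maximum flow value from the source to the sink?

Maximum flow value: 65

augment #1: 2→0→7 bottleneck 6, total now 6
augment #2: 2→9→7 bottleneck 8, total now 14
augment #3: 2→5→0→7 bottleneck 17, total now 31
augment #4: 2→5→3→7 bottleneck 2, total now 33
augment #5: 2→8→4→0→7 bottleneck 12, total now 45
augment #6: 2→8→5→3→7 bottleneck 8, total now 53
augment #7: 2→8→5→9→7 bottleneck 3, total now 56
augment #8: 2→8→4→0→9→7 bottleneck 7, total now 63
augment #9: 2→8→4→0→5→9→7 bottleneck 2, total now 65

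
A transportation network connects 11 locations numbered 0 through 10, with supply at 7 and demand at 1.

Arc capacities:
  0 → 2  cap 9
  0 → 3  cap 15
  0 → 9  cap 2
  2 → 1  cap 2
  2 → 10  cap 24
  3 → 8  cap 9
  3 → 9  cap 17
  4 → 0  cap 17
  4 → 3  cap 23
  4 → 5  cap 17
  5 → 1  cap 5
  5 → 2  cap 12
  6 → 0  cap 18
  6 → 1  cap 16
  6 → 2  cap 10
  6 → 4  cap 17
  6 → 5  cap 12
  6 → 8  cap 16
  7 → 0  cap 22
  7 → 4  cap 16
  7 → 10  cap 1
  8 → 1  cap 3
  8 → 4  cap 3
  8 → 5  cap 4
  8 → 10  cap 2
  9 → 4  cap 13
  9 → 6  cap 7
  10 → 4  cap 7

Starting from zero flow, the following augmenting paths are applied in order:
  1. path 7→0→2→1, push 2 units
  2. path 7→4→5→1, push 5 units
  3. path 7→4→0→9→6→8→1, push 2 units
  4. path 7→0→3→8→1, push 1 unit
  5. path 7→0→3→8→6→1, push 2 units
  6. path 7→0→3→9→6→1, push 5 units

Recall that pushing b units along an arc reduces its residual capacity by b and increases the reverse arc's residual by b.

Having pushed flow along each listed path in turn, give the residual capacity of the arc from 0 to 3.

Residual capacity of (0,3): 7

after path 1 (7→0→2→1, push 2): res(0,3)=15
after path 2 (7→4→5→1, push 5): res(0,3)=15
after path 3 (7→4→0→9→6→8→1, push 2): res(0,3)=15
after path 4 (7→0→3→8→1, push 1): res(0,3)=14
after path 5 (7→0→3→8→6→1, push 2): res(0,3)=12
after path 6 (7→0→3→9→6→1, push 5): res(0,3)=7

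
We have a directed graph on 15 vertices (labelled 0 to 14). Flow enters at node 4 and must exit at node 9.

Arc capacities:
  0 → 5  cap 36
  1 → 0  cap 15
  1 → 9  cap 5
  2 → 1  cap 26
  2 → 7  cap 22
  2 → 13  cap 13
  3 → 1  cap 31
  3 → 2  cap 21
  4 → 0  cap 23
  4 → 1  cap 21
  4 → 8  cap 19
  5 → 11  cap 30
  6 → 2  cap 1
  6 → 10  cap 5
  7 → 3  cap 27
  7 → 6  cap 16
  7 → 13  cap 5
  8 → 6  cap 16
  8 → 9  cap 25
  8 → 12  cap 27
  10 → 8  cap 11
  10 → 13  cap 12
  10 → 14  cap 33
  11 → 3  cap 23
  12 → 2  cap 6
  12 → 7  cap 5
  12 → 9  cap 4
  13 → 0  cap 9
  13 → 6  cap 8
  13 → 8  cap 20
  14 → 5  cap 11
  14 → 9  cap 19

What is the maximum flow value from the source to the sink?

Maximum flow value: 39

augment #1: 4→1→9 bottleneck 5, total now 5
augment #2: 4→8→9 bottleneck 19, total now 24
augment #3: 4→0→5→11→3→2→13→8→9 bottleneck 6, total now 30
augment #4: 4→0→5→11→3→2→13→8→12→9 bottleneck 4, total now 34
augment #5: 4→0→5→11→3→2→7→6→10→14→9 bottleneck 5, total now 39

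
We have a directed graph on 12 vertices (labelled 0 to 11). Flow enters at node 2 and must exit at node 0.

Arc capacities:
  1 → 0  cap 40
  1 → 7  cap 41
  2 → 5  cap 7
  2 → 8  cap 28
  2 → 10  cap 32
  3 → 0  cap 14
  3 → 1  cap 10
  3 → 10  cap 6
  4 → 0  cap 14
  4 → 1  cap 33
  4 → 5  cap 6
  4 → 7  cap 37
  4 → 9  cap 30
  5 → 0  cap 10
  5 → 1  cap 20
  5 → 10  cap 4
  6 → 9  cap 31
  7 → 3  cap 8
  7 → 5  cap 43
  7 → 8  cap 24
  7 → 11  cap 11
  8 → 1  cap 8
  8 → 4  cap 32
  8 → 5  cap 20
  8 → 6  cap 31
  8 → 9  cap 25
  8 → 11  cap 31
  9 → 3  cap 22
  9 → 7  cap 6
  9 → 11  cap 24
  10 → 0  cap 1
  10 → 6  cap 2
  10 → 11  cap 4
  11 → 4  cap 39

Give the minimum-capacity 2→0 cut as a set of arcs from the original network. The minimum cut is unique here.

Min-cut arcs: {(2,5), (2,8), (10,0), (10,6), (10,11)} (total capacity 42)

augment #1: 2→5→0 push 7
augment #2: 2→10→0 push 1
augment #3: 2→8→1→0 push 8
augment #4: 2→8→4→0 push 14
augment #5: 2→8→5→0 push 3
augment #6: 2→8→4→1→0 push 3
augment #7: 2→10→6→9→3→0 push 2
augment #8: 2→10→11→4→1→0 push 4
max flow = 42; residual-reachable set from 2 gives S-side
cut edges (S→T): {(2,5), (2,8), (10,0), (10,6), (10,11)} total cap 42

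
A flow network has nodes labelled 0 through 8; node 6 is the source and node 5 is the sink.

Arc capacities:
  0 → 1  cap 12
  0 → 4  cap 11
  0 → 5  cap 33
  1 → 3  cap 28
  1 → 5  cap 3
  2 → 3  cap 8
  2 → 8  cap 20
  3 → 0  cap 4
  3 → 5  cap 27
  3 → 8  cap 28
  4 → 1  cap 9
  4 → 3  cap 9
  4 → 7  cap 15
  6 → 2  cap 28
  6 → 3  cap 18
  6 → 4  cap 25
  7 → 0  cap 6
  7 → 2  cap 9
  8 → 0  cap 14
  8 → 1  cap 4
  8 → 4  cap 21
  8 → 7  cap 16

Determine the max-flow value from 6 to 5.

Maximum flow value: 54

augment #1: 6→3→5 bottleneck 18, total now 18
augment #2: 6→2→3→5 bottleneck 8, total now 26
augment #3: 6→4→1→5 bottleneck 3, total now 29
augment #4: 6→4→3→5 bottleneck 1, total now 30
augment #5: 6→2→8→0→5 bottleneck 14, total now 44
augment #6: 6→4→3→0→5 bottleneck 4, total now 48
augment #7: 6→4→7→0→5 bottleneck 6, total now 54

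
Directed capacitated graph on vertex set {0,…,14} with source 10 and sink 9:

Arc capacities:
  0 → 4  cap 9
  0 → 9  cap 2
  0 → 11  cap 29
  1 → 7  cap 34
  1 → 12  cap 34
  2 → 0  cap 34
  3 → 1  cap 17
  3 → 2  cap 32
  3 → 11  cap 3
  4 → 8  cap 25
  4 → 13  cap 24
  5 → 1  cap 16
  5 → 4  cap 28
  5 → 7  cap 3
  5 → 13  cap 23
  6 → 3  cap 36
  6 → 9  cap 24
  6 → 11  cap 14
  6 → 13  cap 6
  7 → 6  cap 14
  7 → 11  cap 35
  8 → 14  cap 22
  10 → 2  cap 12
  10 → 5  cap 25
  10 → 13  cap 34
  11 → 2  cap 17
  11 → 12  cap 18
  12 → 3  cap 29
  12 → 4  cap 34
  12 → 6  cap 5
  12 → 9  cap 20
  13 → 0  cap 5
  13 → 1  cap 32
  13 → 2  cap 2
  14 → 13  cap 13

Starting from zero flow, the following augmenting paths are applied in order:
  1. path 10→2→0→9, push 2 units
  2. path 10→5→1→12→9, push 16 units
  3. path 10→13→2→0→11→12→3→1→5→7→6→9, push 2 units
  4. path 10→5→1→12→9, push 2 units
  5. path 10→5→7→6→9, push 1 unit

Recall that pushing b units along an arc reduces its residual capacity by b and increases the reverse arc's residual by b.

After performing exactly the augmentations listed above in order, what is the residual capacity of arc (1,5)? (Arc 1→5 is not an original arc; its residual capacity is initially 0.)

Residual capacity of (1,5): 16

after path 1 (10→2→0→9, push 2): res(1,5)=0
after path 2 (10→5→1→12→9, push 16): res(1,5)=16
after path 3 (10→13→2→0→11→12→3→1→5→7→6→9, push 2): res(1,5)=14
after path 4 (10→5→1→12→9, push 2): res(1,5)=16
after path 5 (10→5→7→6→9, push 1): res(1,5)=16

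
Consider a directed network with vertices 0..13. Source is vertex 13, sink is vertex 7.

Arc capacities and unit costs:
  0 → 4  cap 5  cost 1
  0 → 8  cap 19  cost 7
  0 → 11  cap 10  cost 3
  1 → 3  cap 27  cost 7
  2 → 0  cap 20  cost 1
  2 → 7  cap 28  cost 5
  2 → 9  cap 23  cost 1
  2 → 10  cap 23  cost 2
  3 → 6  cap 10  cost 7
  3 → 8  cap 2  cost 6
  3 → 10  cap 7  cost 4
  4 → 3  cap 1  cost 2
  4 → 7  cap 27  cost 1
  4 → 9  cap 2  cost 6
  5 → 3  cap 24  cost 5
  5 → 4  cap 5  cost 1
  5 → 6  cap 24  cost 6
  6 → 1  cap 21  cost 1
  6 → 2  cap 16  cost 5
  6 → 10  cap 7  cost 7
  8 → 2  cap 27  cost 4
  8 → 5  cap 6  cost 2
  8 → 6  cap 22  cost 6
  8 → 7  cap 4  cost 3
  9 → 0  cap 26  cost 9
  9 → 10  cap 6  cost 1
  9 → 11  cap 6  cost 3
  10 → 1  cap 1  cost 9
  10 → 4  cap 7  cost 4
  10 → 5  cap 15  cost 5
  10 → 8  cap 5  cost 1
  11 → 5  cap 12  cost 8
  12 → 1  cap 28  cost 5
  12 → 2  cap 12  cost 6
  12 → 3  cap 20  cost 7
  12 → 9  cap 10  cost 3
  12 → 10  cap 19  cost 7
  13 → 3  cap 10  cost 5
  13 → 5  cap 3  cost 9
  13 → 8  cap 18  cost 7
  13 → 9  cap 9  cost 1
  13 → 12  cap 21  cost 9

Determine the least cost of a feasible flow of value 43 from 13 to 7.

shortest-cost path #1: 13→9→10→8→7 push 4 @ unit cost 6 (adds 24)
shortest-cost path #2: 13→9→10→4→7 push 2 @ unit cost 7 (adds 14)
shortest-cost path #3: 13→5→4→7 push 3 @ unit cost 11 (adds 33)
shortest-cost path #4: 13→8→10→4→7 push 4 @ unit cost 11 (adds 44)
shortest-cost path #5: 13→8→5→4→7 push 2 @ unit cost 11 (adds 22)
shortest-cost path #6: 13→9→0→4→7 push 3 @ unit cost 12 (adds 36)
shortest-cost path #7: 13→3→10→4→7 push 1 @ unit cost 14 (adds 14)
shortest-cost path #8: 13→8→2→0→4→7 push 2 @ unit cost 14 (adds 28)
shortest-cost path #9: 13→8→2→7 push 10 @ unit cost 16 (adds 160)
shortest-cost path #10: 13→3→10→8→2→7 push 5 @ unit cost 19 (adds 95)
shortest-cost path #11: 13→3→8→2→7 push 2 @ unit cost 20 (adds 40)
shortest-cost path #12: 13→12→2→7 push 5 @ unit cost 20 (adds 100)
total cost = 610

Minimum cost for 43 units: 610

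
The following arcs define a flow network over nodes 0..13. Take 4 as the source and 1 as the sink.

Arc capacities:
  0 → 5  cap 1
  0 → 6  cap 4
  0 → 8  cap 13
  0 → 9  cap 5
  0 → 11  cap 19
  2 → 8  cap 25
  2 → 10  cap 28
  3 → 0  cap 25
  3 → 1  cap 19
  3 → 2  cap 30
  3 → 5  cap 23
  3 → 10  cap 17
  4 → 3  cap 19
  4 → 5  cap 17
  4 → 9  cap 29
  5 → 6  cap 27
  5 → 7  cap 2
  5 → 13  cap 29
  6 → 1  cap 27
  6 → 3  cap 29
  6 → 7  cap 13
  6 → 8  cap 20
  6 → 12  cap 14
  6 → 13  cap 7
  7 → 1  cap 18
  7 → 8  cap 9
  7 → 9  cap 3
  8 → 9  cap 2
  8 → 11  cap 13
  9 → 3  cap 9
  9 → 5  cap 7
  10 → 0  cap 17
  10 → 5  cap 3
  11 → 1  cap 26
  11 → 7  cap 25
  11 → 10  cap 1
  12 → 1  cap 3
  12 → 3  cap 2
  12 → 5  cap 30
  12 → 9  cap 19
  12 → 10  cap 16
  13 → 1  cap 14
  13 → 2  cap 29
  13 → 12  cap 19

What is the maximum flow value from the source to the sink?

augment #1: 4→3→1 bottleneck 19, total now 19
augment #2: 4→5→6→1 bottleneck 17, total now 36
augment #3: 4→9→5→6→1 bottleneck 7, total now 43
augment #4: 4→9→3→0→6→1 bottleneck 3, total now 46
augment #5: 4→9→3→0→11→1 bottleneck 6, total now 52

Maximum flow value: 52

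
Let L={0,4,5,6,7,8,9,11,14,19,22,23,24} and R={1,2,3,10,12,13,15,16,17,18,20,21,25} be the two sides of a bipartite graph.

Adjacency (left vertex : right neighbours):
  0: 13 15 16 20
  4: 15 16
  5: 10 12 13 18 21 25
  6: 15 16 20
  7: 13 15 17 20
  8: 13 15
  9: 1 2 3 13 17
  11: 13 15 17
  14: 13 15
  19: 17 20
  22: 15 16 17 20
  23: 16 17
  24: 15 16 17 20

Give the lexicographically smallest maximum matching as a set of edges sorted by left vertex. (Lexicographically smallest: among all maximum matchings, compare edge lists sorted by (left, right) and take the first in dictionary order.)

Lex-smallest maximum matching: {(0,13), (4,15), (5,10), (6,16), (7,17), (9,1), (19,20)}

|M| = 7 (so the lex-smallest maximum matching has 7 edges)
process left vertices in ascending order; for each, take the smallest-labelled available neighbour that still permits 7 edges overall, or leave it unmatched if none does
lex-smallest matching: {0-13, 4-15, 5-10, 6-16, 7-17, 9-1, 19-20}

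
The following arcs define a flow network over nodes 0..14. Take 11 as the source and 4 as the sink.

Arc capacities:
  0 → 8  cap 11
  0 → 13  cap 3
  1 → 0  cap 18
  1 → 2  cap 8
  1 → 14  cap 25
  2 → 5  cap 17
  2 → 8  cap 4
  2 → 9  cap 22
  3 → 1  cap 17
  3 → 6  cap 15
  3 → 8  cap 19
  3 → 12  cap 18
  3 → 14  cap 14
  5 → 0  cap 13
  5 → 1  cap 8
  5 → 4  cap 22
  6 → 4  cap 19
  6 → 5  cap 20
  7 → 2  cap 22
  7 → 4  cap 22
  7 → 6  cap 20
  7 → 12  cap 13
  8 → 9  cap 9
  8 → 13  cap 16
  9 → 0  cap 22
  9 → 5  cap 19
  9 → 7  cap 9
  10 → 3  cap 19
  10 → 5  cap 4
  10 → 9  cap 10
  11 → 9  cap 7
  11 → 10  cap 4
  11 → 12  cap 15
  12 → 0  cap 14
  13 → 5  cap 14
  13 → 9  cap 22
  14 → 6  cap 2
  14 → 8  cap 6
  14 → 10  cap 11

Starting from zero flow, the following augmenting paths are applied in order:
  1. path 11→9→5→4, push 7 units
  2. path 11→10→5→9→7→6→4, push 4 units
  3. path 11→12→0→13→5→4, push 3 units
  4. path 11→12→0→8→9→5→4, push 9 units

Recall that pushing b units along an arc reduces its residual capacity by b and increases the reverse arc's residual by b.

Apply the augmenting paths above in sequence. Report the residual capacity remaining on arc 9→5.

after path 1 (11→9→5→4, push 7): res(9,5)=12
after path 2 (11→10→5→9→7→6→4, push 4): res(9,5)=16
after path 3 (11→12→0→13→5→4, push 3): res(9,5)=16
after path 4 (11→12→0→8→9→5→4, push 9): res(9,5)=7

Residual capacity of (9,5): 7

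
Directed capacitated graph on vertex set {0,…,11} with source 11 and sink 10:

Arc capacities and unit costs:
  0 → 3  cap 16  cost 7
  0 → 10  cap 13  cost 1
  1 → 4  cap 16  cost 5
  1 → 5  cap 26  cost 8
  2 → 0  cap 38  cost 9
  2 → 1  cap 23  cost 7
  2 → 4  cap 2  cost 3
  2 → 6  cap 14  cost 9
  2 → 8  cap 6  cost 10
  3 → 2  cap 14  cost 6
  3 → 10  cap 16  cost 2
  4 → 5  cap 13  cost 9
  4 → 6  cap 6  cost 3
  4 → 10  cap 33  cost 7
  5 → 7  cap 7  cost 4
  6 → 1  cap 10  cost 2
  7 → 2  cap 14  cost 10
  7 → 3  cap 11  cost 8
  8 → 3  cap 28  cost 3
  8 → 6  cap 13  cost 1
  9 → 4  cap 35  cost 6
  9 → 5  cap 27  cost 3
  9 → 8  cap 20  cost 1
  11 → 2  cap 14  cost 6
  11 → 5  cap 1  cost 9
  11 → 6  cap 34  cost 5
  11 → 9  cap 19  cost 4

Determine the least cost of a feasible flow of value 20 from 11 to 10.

Minimum cost for 20 units: 224

shortest-cost path #1: 11→9→8→3→10 push 16 @ unit cost 10 (adds 160)
shortest-cost path #2: 11→2→4→10 push 2 @ unit cost 16 (adds 32)
shortest-cost path #3: 11→2→0→10 push 2 @ unit cost 16 (adds 32)
total cost = 224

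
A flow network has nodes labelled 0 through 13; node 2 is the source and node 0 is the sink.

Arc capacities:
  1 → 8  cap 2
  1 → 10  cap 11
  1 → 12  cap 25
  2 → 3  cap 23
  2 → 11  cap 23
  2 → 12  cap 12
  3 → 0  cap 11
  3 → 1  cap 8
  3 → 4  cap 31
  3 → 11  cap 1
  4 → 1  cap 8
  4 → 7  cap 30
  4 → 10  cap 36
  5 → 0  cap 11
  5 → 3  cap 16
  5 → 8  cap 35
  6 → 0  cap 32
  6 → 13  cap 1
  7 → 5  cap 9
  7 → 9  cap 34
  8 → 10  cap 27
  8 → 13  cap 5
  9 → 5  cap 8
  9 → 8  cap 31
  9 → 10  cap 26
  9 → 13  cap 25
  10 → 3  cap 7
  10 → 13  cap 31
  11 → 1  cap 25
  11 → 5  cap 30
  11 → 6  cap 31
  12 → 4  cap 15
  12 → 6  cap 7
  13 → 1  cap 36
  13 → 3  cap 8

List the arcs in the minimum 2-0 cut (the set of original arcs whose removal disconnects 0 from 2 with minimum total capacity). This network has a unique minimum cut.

augment #1: 2→3→0 push 11
augment #2: 2→11→5→0 push 11
augment #3: 2→11→6→0 push 12
augment #4: 2→12→6→0 push 7
augment #5: 2→3→11→6→0 push 1
augment #6: 2→3→4→7→5→11→6→0 push 9
augment #7: 2→3→4→7→9→5→11→6→0 push 2
max flow = 53; residual-reachable set from 2 gives S-side
cut edges (S→T): {(2,11), (3,0), (3,11), (5,0), (12,6)} total cap 53

Min-cut arcs: {(2,11), (3,0), (3,11), (5,0), (12,6)} (total capacity 53)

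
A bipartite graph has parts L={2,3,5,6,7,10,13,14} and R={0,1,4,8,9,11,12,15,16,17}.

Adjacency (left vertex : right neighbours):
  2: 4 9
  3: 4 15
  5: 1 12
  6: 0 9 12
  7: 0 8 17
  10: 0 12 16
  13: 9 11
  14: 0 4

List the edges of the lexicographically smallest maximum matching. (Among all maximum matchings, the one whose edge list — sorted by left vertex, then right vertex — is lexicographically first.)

Lex-smallest maximum matching: {(2,4), (3,15), (5,1), (6,9), (7,8), (10,12), (13,11), (14,0)}

|M| = 8 (so the lex-smallest maximum matching has 8 edges)
process left vertices in ascending order; for each, take the smallest-labelled available neighbour that still permits 8 edges overall, or leave it unmatched if none does
lex-smallest matching: {2-4, 3-15, 5-1, 6-9, 7-8, 10-12, 13-11, 14-0}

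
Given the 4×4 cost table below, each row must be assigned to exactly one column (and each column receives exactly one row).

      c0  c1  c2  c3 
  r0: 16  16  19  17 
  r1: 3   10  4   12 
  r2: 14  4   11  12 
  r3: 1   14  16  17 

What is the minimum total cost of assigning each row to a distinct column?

Minimum assignment cost: 26

optimal assignment: row0→col3 (cost 17), row1→col2 (cost 4), row2→col1 (cost 4), row3→col0 (cost 1)
total = 17 + 4 + 4 + 1 = 26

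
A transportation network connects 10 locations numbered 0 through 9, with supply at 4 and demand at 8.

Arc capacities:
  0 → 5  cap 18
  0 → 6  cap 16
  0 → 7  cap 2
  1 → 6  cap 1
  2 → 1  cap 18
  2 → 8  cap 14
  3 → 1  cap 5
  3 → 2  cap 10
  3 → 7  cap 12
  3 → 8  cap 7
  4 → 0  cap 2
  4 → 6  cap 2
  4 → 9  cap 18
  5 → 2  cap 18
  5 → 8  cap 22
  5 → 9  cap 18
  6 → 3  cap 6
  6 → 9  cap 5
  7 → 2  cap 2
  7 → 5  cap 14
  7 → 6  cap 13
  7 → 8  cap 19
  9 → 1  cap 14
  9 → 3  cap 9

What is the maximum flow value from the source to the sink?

Maximum flow value: 14

augment #1: 4→0→5→8 bottleneck 2, total now 2
augment #2: 4→6→3→8 bottleneck 2, total now 4
augment #3: 4→9→3→8 bottleneck 5, total now 9
augment #4: 4→9→3→2→8 bottleneck 4, total now 13
augment #5: 4→9→1→6→3→2→8 bottleneck 1, total now 14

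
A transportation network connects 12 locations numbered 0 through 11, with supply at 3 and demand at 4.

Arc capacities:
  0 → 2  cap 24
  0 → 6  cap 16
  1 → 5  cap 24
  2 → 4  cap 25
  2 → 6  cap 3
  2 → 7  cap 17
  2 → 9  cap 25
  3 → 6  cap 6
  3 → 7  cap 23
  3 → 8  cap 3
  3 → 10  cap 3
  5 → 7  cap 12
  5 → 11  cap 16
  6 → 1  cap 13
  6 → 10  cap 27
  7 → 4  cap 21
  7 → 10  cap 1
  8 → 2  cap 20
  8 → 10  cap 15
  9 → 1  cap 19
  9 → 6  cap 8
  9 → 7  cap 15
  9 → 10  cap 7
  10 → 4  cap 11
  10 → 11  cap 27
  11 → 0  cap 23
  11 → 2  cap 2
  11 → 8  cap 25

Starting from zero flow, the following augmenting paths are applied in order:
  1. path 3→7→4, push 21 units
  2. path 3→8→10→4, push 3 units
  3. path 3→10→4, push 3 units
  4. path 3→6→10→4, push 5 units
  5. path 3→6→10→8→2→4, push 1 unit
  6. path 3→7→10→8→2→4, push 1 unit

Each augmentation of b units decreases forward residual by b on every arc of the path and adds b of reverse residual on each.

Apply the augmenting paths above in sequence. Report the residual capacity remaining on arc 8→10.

Residual capacity of (8,10): 14

after path 1 (3→7→4, push 21): res(8,10)=15
after path 2 (3→8→10→4, push 3): res(8,10)=12
after path 3 (3→10→4, push 3): res(8,10)=12
after path 4 (3→6→10→4, push 5): res(8,10)=12
after path 5 (3→6→10→8→2→4, push 1): res(8,10)=13
after path 6 (3→7→10→8→2→4, push 1): res(8,10)=14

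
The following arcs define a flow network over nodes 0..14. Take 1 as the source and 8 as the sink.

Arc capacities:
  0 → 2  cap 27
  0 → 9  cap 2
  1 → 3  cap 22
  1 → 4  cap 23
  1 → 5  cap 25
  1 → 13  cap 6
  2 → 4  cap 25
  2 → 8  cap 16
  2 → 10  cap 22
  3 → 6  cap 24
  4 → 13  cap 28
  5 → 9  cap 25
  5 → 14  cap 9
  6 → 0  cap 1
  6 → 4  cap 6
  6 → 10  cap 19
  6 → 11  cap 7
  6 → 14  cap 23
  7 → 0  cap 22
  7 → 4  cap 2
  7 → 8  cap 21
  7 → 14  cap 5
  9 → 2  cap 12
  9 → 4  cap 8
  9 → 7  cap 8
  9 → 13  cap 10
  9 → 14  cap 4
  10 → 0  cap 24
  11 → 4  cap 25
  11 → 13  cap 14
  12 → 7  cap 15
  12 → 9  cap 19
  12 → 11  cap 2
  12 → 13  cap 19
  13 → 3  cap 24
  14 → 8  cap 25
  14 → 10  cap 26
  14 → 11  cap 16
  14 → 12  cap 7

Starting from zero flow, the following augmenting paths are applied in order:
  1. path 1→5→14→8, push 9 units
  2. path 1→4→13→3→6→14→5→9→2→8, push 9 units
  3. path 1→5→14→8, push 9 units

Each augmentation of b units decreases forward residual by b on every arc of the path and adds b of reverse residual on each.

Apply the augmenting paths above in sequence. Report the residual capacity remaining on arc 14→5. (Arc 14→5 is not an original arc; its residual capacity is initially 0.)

after path 1 (1→5→14→8, push 9): res(14,5)=9
after path 2 (1→4→13→3→6→14→5→9→2→8, push 9): res(14,5)=0
after path 3 (1→5→14→8, push 9): res(14,5)=9

Residual capacity of (14,5): 9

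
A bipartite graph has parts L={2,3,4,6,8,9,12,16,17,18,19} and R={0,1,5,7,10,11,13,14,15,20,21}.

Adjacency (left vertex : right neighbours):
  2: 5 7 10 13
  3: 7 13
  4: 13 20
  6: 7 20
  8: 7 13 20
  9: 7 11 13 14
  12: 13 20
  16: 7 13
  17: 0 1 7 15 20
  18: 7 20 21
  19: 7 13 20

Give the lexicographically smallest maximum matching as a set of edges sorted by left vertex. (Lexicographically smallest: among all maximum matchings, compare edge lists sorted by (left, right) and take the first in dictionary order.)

|M| = 7 (so the lex-smallest maximum matching has 7 edges)
process left vertices in ascending order; for each, take the smallest-labelled available neighbour that still permits 7 edges overall, or leave it unmatched if none does
lex-smallest matching: {2-5, 3-7, 4-13, 6-20, 9-11, 17-0, 18-21}

Lex-smallest maximum matching: {(2,5), (3,7), (4,13), (6,20), (9,11), (17,0), (18,21)}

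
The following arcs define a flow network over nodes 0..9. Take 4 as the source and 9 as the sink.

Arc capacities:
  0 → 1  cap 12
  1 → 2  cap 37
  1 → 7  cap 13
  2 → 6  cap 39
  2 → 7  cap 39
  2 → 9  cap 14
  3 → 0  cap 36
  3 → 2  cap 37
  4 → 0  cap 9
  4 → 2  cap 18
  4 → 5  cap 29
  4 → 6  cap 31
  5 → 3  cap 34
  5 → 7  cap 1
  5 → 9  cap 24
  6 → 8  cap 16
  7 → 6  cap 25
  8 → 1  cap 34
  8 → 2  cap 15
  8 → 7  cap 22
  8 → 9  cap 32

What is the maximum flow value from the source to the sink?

augment #1: 4→2→9 bottleneck 14, total now 14
augment #2: 4→5→9 bottleneck 24, total now 38
augment #3: 4→6→8→9 bottleneck 16, total now 54

Maximum flow value: 54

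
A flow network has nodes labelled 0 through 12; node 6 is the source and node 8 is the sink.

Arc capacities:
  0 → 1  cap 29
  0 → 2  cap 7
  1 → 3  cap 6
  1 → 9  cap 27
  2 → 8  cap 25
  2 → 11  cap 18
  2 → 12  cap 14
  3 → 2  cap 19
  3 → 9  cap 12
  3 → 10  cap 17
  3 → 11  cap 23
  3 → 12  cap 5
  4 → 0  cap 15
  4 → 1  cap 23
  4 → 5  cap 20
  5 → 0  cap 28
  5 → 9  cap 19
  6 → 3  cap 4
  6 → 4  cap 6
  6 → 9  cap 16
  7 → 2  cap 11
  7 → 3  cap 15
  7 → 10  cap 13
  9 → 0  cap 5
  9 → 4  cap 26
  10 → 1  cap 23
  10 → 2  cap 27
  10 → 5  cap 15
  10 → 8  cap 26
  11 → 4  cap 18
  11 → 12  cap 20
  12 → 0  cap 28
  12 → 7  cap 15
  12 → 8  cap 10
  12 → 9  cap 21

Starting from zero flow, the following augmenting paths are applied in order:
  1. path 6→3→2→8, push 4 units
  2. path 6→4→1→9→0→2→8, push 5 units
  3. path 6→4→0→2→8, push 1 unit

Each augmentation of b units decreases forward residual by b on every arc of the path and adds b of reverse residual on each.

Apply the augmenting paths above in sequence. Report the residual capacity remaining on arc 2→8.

Residual capacity of (2,8): 15

after path 1 (6→3→2→8, push 4): res(2,8)=21
after path 2 (6→4→1→9→0→2→8, push 5): res(2,8)=16
after path 3 (6→4→0→2→8, push 1): res(2,8)=15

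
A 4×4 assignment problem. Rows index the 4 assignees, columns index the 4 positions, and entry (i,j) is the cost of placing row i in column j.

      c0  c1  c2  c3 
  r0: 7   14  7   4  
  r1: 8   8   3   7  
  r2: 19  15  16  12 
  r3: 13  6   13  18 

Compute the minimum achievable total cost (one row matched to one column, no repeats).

Minimum assignment cost: 28

optimal assignment: row0→col0 (cost 7), row1→col2 (cost 3), row2→col3 (cost 12), row3→col1 (cost 6)
total = 7 + 3 + 12 + 6 = 28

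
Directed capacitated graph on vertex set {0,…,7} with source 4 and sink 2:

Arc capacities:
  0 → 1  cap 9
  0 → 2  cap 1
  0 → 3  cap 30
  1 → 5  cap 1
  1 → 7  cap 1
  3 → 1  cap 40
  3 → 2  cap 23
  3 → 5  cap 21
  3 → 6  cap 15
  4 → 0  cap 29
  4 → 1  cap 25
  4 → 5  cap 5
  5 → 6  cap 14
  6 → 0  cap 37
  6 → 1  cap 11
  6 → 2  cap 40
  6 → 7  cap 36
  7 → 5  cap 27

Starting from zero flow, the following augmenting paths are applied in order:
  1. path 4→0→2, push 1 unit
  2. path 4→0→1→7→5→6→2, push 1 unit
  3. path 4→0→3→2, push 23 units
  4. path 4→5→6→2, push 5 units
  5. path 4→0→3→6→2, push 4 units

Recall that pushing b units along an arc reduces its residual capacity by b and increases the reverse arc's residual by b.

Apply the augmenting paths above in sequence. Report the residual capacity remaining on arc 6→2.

after path 1 (4→0→2, push 1): res(6,2)=40
after path 2 (4→0→1→7→5→6→2, push 1): res(6,2)=39
after path 3 (4→0→3→2, push 23): res(6,2)=39
after path 4 (4→5→6→2, push 5): res(6,2)=34
after path 5 (4→0→3→6→2, push 4): res(6,2)=30

Residual capacity of (6,2): 30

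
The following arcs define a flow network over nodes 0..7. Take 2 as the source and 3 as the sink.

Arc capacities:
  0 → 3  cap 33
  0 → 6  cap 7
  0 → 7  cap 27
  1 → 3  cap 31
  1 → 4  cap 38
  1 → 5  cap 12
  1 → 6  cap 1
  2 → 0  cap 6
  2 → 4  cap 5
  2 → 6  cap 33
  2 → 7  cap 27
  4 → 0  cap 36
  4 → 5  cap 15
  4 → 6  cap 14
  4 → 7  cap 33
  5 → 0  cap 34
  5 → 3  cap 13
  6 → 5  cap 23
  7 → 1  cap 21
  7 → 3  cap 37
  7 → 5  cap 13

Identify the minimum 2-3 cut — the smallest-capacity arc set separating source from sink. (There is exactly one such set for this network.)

Min-cut arcs: {(2,0), (2,4), (2,7), (6,5)} (total capacity 61)

augment #1: 2→0→3 push 6
augment #2: 2→7→3 push 27
augment #3: 2→4→0→3 push 5
augment #4: 2→6→5→3 push 13
augment #5: 2→6→5→0→3 push 10
max flow = 61; residual-reachable set from 2 gives S-side
cut edges (S→T): {(2,0), (2,4), (2,7), (6,5)} total cap 61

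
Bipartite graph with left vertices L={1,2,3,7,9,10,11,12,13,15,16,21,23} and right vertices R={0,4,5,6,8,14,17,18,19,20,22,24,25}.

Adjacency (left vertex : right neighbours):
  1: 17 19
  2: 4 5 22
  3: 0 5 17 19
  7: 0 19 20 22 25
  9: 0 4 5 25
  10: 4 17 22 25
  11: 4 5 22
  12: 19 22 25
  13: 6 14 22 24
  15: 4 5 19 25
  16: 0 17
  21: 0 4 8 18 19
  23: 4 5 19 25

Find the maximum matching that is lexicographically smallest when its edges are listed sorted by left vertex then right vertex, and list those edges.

|M| = 10 (so the lex-smallest maximum matching has 10 edges)
process left vertices in ascending order; for each, take the smallest-labelled available neighbour that still permits 10 edges overall, or leave it unmatched if none does
lex-smallest matching: {1-17, 2-4, 3-0, 7-20, 9-5, 10-22, 12-19, 13-6, 15-25, 21-8}

Lex-smallest maximum matching: {(1,17), (2,4), (3,0), (7,20), (9,5), (10,22), (12,19), (13,6), (15,25), (21,8)}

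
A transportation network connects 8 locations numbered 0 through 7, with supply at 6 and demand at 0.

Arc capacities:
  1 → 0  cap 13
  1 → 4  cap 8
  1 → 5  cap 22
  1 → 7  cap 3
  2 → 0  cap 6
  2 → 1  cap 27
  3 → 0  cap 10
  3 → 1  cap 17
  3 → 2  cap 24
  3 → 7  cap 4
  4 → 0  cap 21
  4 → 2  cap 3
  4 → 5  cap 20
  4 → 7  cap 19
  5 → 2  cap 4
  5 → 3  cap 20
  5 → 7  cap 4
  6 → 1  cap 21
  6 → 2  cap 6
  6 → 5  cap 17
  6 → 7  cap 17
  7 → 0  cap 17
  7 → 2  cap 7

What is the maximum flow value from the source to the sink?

Maximum flow value: 54

augment #1: 6→1→0 bottleneck 13, total now 13
augment #2: 6→2→0 bottleneck 6, total now 19
augment #3: 6→7→0 bottleneck 17, total now 36
augment #4: 6→1→4→0 bottleneck 8, total now 44
augment #5: 6→5→3→0 bottleneck 10, total now 54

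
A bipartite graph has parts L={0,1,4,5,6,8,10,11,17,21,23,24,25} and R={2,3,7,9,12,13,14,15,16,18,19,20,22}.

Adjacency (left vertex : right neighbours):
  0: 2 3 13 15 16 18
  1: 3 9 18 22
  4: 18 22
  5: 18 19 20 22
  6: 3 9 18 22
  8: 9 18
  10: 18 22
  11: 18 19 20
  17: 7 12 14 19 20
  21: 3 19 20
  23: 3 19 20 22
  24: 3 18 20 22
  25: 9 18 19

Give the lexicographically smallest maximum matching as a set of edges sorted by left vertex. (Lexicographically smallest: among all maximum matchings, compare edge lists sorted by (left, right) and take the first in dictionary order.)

Lex-smallest maximum matching: {(0,2), (1,3), (4,18), (5,19), (6,9), (10,22), (11,20), (17,7)}

|M| = 8 (so the lex-smallest maximum matching has 8 edges)
process left vertices in ascending order; for each, take the smallest-labelled available neighbour that still permits 8 edges overall, or leave it unmatched if none does
lex-smallest matching: {0-2, 1-3, 4-18, 5-19, 6-9, 10-22, 11-20, 17-7}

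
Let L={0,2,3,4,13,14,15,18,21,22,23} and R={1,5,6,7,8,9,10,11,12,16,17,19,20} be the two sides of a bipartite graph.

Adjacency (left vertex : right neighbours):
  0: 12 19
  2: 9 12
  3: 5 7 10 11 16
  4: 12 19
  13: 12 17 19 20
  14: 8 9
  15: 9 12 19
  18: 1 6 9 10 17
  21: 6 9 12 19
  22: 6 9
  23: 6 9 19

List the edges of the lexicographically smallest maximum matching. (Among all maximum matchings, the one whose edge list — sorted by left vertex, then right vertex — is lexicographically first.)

|M| = 8 (so the lex-smallest maximum matching has 8 edges)
process left vertices in ascending order; for each, take the smallest-labelled available neighbour that still permits 8 edges overall, or leave it unmatched if none does
lex-smallest matching: {0-12, 2-9, 3-5, 4-19, 13-17, 14-8, 18-1, 21-6}

Lex-smallest maximum matching: {(0,12), (2,9), (3,5), (4,19), (13,17), (14,8), (18,1), (21,6)}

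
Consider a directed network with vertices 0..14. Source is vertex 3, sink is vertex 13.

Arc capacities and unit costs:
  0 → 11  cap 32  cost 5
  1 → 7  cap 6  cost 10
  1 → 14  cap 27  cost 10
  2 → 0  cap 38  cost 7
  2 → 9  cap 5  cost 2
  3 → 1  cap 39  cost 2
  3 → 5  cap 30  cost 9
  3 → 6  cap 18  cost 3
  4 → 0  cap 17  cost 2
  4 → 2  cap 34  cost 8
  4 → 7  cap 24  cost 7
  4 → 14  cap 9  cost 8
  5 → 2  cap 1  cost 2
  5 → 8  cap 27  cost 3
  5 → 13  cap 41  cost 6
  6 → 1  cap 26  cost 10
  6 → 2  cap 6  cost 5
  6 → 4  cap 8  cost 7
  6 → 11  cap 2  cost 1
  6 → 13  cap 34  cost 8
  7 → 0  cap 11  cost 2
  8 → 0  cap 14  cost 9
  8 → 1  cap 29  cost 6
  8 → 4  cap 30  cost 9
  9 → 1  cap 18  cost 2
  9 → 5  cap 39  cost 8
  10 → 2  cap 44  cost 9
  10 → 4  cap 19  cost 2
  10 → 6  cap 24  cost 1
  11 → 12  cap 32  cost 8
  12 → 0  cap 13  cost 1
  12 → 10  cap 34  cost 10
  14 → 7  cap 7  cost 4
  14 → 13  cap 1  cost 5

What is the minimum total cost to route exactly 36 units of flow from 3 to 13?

Minimum cost for 36 units: 468

shortest-cost path #1: 3→6→13 push 18 @ unit cost 11 (adds 198)
shortest-cost path #2: 3→5→13 push 18 @ unit cost 15 (adds 270)
total cost = 468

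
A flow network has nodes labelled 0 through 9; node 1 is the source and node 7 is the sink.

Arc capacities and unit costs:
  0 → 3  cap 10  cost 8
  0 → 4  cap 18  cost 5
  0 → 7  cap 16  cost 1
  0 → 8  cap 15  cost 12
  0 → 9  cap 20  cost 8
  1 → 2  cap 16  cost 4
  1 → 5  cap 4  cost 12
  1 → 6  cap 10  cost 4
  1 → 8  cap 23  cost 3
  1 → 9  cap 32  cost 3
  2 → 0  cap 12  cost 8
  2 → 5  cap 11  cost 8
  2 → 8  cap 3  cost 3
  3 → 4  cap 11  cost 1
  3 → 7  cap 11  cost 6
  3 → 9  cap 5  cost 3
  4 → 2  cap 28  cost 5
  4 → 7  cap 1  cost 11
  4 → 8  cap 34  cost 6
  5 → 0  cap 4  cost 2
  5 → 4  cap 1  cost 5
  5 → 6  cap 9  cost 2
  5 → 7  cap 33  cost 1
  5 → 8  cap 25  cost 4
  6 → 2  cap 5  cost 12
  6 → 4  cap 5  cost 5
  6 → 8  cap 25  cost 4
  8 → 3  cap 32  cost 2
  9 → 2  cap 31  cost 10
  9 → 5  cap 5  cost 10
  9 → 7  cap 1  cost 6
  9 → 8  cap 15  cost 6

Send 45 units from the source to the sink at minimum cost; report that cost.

shortest-cost path #1: 1→9→7 push 1 @ unit cost 9 (adds 9)
shortest-cost path #2: 1→8→3→7 push 11 @ unit cost 11 (adds 121)
shortest-cost path #3: 1→5→7 push 4 @ unit cost 13 (adds 52)
shortest-cost path #4: 1→2→5→7 push 11 @ unit cost 13 (adds 143)
shortest-cost path #5: 1→2→0→7 push 5 @ unit cost 13 (adds 65)
shortest-cost path #6: 1→9→5→7 push 5 @ unit cost 14 (adds 70)
shortest-cost path #7: 1→8→3→4→7 push 1 @ unit cost 17 (adds 17)
shortest-cost path #8: 1→8→3→4→2→0→7 push 7 @ unit cost 20 (adds 140)
total cost = 617

Minimum cost for 45 units: 617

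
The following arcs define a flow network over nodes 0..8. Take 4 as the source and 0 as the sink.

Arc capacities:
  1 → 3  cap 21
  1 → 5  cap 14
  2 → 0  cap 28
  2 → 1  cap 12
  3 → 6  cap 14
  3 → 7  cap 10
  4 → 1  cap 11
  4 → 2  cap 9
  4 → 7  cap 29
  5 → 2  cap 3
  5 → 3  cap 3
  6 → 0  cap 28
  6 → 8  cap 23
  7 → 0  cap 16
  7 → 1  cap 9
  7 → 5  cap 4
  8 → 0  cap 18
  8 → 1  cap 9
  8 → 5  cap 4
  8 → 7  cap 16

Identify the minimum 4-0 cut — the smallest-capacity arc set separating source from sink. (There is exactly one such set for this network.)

augment #1: 4→2→0 push 9
augment #2: 4→7→0 push 16
augment #3: 4→1→3→6→0 push 11
augment #4: 4→7→5→2→0 push 3
augment #5: 4→7→1→3→6→0 push 3
max flow = 42; residual-reachable set from 4 gives S-side
cut edges (S→T): {(3,6), (4,2), (5,2), (7,0)} total cap 42

Min-cut arcs: {(3,6), (4,2), (5,2), (7,0)} (total capacity 42)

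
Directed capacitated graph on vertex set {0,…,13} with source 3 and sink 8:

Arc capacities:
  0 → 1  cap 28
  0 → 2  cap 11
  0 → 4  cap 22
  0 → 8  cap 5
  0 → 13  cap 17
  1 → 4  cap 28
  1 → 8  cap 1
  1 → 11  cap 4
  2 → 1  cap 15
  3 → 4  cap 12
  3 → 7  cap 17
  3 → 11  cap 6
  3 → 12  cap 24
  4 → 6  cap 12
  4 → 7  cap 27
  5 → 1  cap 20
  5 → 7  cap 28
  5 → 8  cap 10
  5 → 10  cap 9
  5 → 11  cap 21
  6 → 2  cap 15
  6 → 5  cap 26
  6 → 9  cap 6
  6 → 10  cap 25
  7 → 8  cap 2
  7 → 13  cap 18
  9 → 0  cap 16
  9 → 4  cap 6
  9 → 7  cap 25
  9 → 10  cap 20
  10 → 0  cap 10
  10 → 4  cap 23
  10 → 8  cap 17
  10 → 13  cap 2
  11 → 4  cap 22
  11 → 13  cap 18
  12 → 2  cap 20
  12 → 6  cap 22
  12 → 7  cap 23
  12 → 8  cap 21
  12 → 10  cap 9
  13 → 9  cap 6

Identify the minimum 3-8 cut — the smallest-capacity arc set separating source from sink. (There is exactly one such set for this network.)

augment #1: 3→7→8 push 2
augment #2: 3→12→8 push 21
augment #3: 3→12→10→8 push 3
augment #4: 3→4→6→5→8 push 10
augment #5: 3→4→6→10→8 push 2
augment #6: 3→7→13→9→0→8 push 5
augment #7: 3→7→13→9→10→8 push 1
max flow = 44; residual-reachable set from 3 gives S-side
cut edges (S→T): {(3,12), (4,6), (7,8), (13,9)} total cap 44

Min-cut arcs: {(3,12), (4,6), (7,8), (13,9)} (total capacity 44)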